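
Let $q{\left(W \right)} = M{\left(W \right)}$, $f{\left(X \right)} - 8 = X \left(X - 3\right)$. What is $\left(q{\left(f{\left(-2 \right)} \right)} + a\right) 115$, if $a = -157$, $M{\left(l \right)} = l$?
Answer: $-15985$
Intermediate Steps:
$f{\left(X \right)} = 8 + X \left(-3 + X\right)$ ($f{\left(X \right)} = 8 + X \left(X - 3\right) = 8 + X \left(-3 + X\right)$)
$q{\left(W \right)} = W$
$\left(q{\left(f{\left(-2 \right)} \right)} + a\right) 115 = \left(\left(8 + \left(-2\right)^{2} - -6\right) - 157\right) 115 = \left(\left(8 + 4 + 6\right) - 157\right) 115 = \left(18 - 157\right) 115 = \left(-139\right) 115 = -15985$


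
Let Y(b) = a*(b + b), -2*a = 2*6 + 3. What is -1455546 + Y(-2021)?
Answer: -1425231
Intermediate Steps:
a = -15/2 (a = -(2*6 + 3)/2 = -(12 + 3)/2 = -½*15 = -15/2 ≈ -7.5000)
Y(b) = -15*b (Y(b) = -15*(b + b)/2 = -15*b)
-1455546 + Y(-2021) = -1455546 - 15*(-2021) = -1455546 + 30315 = -1425231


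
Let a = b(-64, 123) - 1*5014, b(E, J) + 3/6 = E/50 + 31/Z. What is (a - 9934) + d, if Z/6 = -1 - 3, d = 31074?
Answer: 9673757/600 ≈ 16123.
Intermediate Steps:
Z = -24 (Z = 6*(-1 - 3) = 6*(-4) = -24)
b(E, J) = -43/24 + E/50 (b(E, J) = -1/2 + (E/50 + 31/(-24)) = -1/2 + (E*(1/50) + 31*(-1/24)) = -1/2 + (E/50 - 31/24) = -1/2 + (-31/24 + E/50) = -43/24 + E/50)
a = -3010243/600 (a = (-43/24 + (1/50)*(-64)) - 1*5014 = (-43/24 - 32/25) - 5014 = -1843/600 - 5014 = -3010243/600 ≈ -5017.1)
(a - 9934) + d = (-3010243/600 - 9934) + 31074 = -8970643/600 + 31074 = 9673757/600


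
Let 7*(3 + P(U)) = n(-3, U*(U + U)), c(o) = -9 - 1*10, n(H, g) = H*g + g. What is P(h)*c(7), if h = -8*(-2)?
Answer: 19855/7 ≈ 2836.4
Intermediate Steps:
n(H, g) = g + H*g
c(o) = -19 (c(o) = -9 - 10 = -19)
h = 16
P(U) = -3 - 4*U²/7 (P(U) = -3 + ((U*(U + U))*(1 - 3))/7 = -3 + ((U*(2*U))*(-2))/7 = -3 + ((2*U²)*(-2))/7 = -3 + (-4*U²)/7 = -3 - 4*U²/7)
P(h)*c(7) = (-3 - 4/7*16²)*(-19) = (-3 - 4/7*256)*(-19) = (-3 - 1024/7)*(-19) = -1045/7*(-19) = 19855/7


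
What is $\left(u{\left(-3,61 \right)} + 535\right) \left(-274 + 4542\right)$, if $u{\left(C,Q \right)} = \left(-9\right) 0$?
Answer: $2283380$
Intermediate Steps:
$u{\left(C,Q \right)} = 0$
$\left(u{\left(-3,61 \right)} + 535\right) \left(-274 + 4542\right) = \left(0 + 535\right) \left(-274 + 4542\right) = 535 \cdot 4268 = 2283380$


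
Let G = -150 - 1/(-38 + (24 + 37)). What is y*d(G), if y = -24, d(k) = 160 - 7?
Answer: -3672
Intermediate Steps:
G = -3451/23 (G = -150 - 1/(-38 + 61) = -150 - 1/23 = -3451/23 ≈ -150.04)
d(k) = 153
y*d(G) = -24*153 = -3672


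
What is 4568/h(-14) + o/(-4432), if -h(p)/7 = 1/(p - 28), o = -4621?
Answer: 121476877/4432 ≈ 27409.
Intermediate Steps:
h(p) = -7/(-28 + p) (h(p) = -7/(p - 28) = -7/(-28 + p))
4568/h(-14) + o/(-4432) = 4568/((-7/(-28 - 14))) - 4621/(-4432) = 4568/((-7/(-42))) - 4621*(-1/4432) = 4568/((-7*(-1/42))) + 4621/4432 = 4568/(1/6) + 4621/4432 = 4568*6 + 4621/4432 = 27408 + 4621/4432 = 121476877/4432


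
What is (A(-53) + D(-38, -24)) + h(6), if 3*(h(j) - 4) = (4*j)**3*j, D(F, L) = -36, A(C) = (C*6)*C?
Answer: 44470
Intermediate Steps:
A(C) = 6*C**2 (A(C) = (6*C)*C = 6*C**2)
h(j) = 4 + 64*j**4/3 (h(j) = 4 + ((4*j)**3*j)/3 = 4 + ((64*j**3)*j)/3 = 4 + (64*j**4)/3 = 4 + 64*j**4/3)
(A(-53) + D(-38, -24)) + h(6) = (6*(-53)**2 - 36) + (4 + (64/3)*6**4) = (6*2809 - 36) + (4 + (64/3)*1296) = (16854 - 36) + (4 + 27648) = 16818 + 27652 = 44470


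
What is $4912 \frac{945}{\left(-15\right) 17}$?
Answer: $- \frac{309456}{17} \approx -18203.0$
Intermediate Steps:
$4912 \frac{945}{\left(-15\right) 17} = 4912 \frac{945}{-255} = 4912 \cdot 945 \left(- \frac{1}{255}\right) = 4912 \left(- \frac{63}{17}\right) = - \frac{309456}{17}$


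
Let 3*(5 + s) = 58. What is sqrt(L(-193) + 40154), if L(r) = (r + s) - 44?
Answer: sqrt(359382)/3 ≈ 199.83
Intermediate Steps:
s = 43/3 (s = -5 + (1/3)*58 = -5 + 58/3 = 43/3 ≈ 14.333)
L(r) = -89/3 + r (L(r) = (r + 43/3) - 44 = (43/3 + r) - 44 = -89/3 + r)
sqrt(L(-193) + 40154) = sqrt((-89/3 - 193) + 40154) = sqrt(-668/3 + 40154) = sqrt(119794/3) = sqrt(359382)/3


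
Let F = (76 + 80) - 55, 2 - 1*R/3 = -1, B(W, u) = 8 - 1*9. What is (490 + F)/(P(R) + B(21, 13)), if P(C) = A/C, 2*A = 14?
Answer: -5319/2 ≈ -2659.5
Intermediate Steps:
A = 7 (A = (½)*14 = 7)
B(W, u) = -1 (B(W, u) = 8 - 9 = -1)
R = 9 (R = 6 - 3*(-1) = 6 + 3 = 9)
P(C) = 7/C
F = 101 (F = 156 - 55 = 101)
(490 + F)/(P(R) + B(21, 13)) = (490 + 101)/(7/9 - 1) = 591/(7*(⅑) - 1) = 591/(7/9 - 1) = 591/(-2/9) = 591*(-9/2) = -5319/2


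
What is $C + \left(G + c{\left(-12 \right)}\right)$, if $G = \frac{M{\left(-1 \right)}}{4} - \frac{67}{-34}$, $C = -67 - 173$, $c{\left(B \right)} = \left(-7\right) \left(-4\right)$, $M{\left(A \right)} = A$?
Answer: $- \frac{14299}{68} \approx -210.28$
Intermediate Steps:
$c{\left(B \right)} = 28$
$C = -240$
$G = \frac{117}{68}$ ($G = - \frac{1}{4} - \frac{67}{-34} = \left(-1\right) \frac{1}{4} - - \frac{67}{34} = - \frac{1}{4} + \frac{67}{34} = \frac{117}{68} \approx 1.7206$)
$C + \left(G + c{\left(-12 \right)}\right) = -240 + \left(\frac{117}{68} + 28\right) = -240 + \frac{2021}{68} = - \frac{14299}{68}$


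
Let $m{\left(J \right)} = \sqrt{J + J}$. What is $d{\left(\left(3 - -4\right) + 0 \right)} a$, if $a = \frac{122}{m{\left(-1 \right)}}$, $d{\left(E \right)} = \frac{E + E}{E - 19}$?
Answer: $\frac{427 i \sqrt{2}}{6} \approx 100.64 i$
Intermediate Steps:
$d{\left(E \right)} = \frac{2 E}{-19 + E}$
$m{\left(J \right)} = \sqrt{2} \sqrt{J}$ ($m{\left(J \right)} = \sqrt{2 J} = \sqrt{2} \sqrt{J}$)
$a = - 61 i \sqrt{2}$ ($a = \frac{122}{\sqrt{2} \sqrt{-1}} = \frac{122}{\sqrt{2} i} = \frac{122}{i \sqrt{2}} = 122 \left(- \frac{i \sqrt{2}}{2}\right) = - 61 i \sqrt{2} \approx - 86.267 i$)
$d{\left(\left(3 - -4\right) + 0 \right)} a = \frac{2 \left(\left(3 - -4\right) + 0\right)}{-19 + \left(\left(3 - -4\right) + 0\right)} \left(- 61 i \sqrt{2}\right) = \frac{2 \left(\left(3 + 4\right) + 0\right)}{-19 + \left(\left(3 + 4\right) + 0\right)} \left(- 61 i \sqrt{2}\right) = \frac{2 \left(7 + 0\right)}{-19 + \left(7 + 0\right)} \left(- 61 i \sqrt{2}\right) = 2 \cdot 7 \frac{1}{-19 + 7} \left(- 61 i \sqrt{2}\right) = 2 \cdot 7 \frac{1}{-12} \left(- 61 i \sqrt{2}\right) = 2 \cdot 7 \left(- \frac{1}{12}\right) \left(- 61 i \sqrt{2}\right) = - \frac{7 \left(- 61 i \sqrt{2}\right)}{6} = \frac{427 i \sqrt{2}}{6}$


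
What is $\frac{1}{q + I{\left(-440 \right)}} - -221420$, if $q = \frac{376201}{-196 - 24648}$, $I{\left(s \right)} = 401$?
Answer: $\frac{2122585949904}{9586243} \approx 2.2142 \cdot 10^{5}$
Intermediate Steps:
$q = - \frac{376201}{24844}$ ($q = \frac{376201}{-196 - 24648} = \frac{376201}{-24844} = 376201 \left(- \frac{1}{24844}\right) = - \frac{376201}{24844} \approx -15.143$)
$\frac{1}{q + I{\left(-440 \right)}} - -221420 = \frac{1}{- \frac{376201}{24844} + 401} - -221420 = \frac{1}{\frac{9586243}{24844}} + 221420 = \frac{24844}{9586243} + 221420 = \frac{2122585949904}{9586243}$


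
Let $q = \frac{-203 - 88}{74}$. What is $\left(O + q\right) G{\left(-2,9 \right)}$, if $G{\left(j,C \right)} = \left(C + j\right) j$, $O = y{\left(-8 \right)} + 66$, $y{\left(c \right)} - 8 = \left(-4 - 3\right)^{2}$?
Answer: $- \frac{61677}{37} \approx -1666.9$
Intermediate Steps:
$y{\left(c \right)} = 57$ ($y{\left(c \right)} = 8 + \left(-4 - 3\right)^{2} = 8 + \left(-7\right)^{2} = 8 + 49 = 57$)
$O = 123$ ($O = 57 + 66 = 123$)
$G{\left(j,C \right)} = j \left(C + j\right)$
$q = - \frac{291}{74}$ ($q = \left(-203 - 88\right) \frac{1}{74} = \left(-291\right) \frac{1}{74} = - \frac{291}{74} \approx -3.9324$)
$\left(O + q\right) G{\left(-2,9 \right)} = \left(123 - \frac{291}{74}\right) \left(- 2 \left(9 - 2\right)\right) = \frac{8811 \left(\left(-2\right) 7\right)}{74} = \frac{8811}{74} \left(-14\right) = - \frac{61677}{37}$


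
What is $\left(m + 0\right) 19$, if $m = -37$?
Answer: $-703$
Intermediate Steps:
$\left(m + 0\right) 19 = \left(-37 + 0\right) 19 = \left(-37\right) 19 = -703$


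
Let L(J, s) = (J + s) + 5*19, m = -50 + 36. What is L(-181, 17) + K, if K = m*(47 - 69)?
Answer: 239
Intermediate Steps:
m = -14
K = 308 (K = -14*(47 - 69) = -14*(-22) = 308)
L(J, s) = 95 + J + s (L(J, s) = (J + s) + 95 = 95 + J + s)
L(-181, 17) + K = (95 - 181 + 17) + 308 = -69 + 308 = 239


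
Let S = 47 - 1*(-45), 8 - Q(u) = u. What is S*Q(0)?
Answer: 736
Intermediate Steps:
Q(u) = 8 - u
S = 92 (S = 47 + 45 = 92)
S*Q(0) = 92*(8 - 1*0) = 92*(8 + 0) = 92*8 = 736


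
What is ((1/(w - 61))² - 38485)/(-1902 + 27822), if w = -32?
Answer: -83214191/56045520 ≈ -1.4848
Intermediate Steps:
((1/(w - 61))² - 38485)/(-1902 + 27822) = ((1/(-32 - 61))² - 38485)/(-1902 + 27822) = ((1/(-93))² - 38485)/25920 = ((-1/93)² - 38485)*(1/25920) = (1/8649 - 38485)*(1/25920) = -332856764/8649*1/25920 = -83214191/56045520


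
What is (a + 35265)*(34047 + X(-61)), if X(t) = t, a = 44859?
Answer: 2723094264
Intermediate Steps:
(a + 35265)*(34047 + X(-61)) = (44859 + 35265)*(34047 - 61) = 80124*33986 = 2723094264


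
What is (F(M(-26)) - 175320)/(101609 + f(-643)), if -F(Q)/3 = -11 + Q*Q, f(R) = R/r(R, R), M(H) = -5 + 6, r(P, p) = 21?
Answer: -1840545/1066573 ≈ -1.7257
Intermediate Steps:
M(H) = 1
f(R) = R/21
F(Q) = 33 - 3*Q² (F(Q) = -3*(-11 + Q*Q) = -3*(-11 + Q²) = 33 - 3*Q²)
(F(M(-26)) - 175320)/(101609 + f(-643)) = ((33 - 3*1²) - 175320)/(101609 + (1/21)*(-643)) = ((33 - 3*1) - 175320)/(101609 - 643/21) = ((33 - 3) - 175320)/(2133146/21) = (30 - 175320)*(21/2133146) = -175290*21/2133146 = -1840545/1066573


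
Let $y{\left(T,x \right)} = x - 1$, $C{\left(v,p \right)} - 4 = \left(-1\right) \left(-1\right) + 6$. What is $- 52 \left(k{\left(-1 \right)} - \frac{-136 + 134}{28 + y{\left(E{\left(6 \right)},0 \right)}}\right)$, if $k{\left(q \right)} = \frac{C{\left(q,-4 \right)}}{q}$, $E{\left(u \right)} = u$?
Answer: $\frac{15340}{27} \approx 568.15$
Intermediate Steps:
$C{\left(v,p \right)} = 11$ ($C{\left(v,p \right)} = 4 + \left(\left(-1\right) \left(-1\right) + 6\right) = 4 + \left(1 + 6\right) = 4 + 7 = 11$)
$k{\left(q \right)} = \frac{11}{q}$
$y{\left(T,x \right)} = -1 + x$
$- 52 \left(k{\left(-1 \right)} - \frac{-136 + 134}{28 + y{\left(E{\left(6 \right)},0 \right)}}\right) = - 52 \left(\frac{11}{-1} - \frac{-136 + 134}{28 + \left(-1 + 0\right)}\right) = - 52 \left(11 \left(-1\right) - - \frac{2}{28 - 1}\right) = - 52 \left(-11 - - \frac{2}{27}\right) = - 52 \left(-11 + \frac{2}{27}\right) = \left(-52\right) \left(- \frac{295}{27}\right) = \frac{15340}{27}$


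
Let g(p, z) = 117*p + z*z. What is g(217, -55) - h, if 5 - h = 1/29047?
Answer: 825196224/29047 ≈ 28409.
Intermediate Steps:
g(p, z) = z**2 + 117*p (g(p, z) = 117*p + z**2 = z**2 + 117*p)
h = 145234/29047 (h = 5 - 1/29047 = 145234/29047 ≈ 5.0000)
g(217, -55) - h = ((-55)**2 + 117*217) - 1*145234/29047 = (3025 + 25389) - 145234/29047 = 28414 - 145234/29047 = 825196224/29047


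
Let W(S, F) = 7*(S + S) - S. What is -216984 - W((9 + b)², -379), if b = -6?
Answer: -217101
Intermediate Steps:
W(S, F) = 13*S (W(S, F) = 7*(2*S) - S = 14*S - S = 13*S)
-216984 - W((9 + b)², -379) = -216984 - 13*(9 - 6)² = -216984 - 13*3² = -216984 - 13*9 = -216984 - 1*117 = -216984 - 117 = -217101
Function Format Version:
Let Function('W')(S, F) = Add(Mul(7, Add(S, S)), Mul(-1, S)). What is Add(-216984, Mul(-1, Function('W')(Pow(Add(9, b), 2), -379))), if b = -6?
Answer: -217101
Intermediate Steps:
Function('W')(S, F) = Mul(13, S) (Function('W')(S, F) = Add(Mul(7, Mul(2, S)), Mul(-1, S)) = Add(Mul(14, S), Mul(-1, S)) = Mul(13, S))
Add(-216984, Mul(-1, Function('W')(Pow(Add(9, b), 2), -379))) = Add(-216984, Mul(-1, Mul(13, Pow(Add(9, -6), 2)))) = Add(-216984, Mul(-1, Mul(13, Pow(3, 2)))) = Add(-216984, Mul(-1, Mul(13, 9))) = Add(-216984, Mul(-1, 117)) = Add(-216984, -117) = -217101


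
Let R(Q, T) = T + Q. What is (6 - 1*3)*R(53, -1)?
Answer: 156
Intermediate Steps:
R(Q, T) = Q + T
(6 - 1*3)*R(53, -1) = (6 - 1*3)*(53 - 1) = (6 - 3)*52 = 3*52 = 156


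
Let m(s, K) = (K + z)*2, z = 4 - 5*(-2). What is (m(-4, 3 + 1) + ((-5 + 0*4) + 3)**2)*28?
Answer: 1120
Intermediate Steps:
z = 14 (z = 4 + 10 = 14)
m(s, K) = 28 + 2*K (m(s, K) = (K + 14)*2 = (14 + K)*2 = 28 + 2*K)
(m(-4, 3 + 1) + ((-5 + 0*4) + 3)**2)*28 = ((28 + 2*(3 + 1)) + ((-5 + 0*4) + 3)**2)*28 = ((28 + 2*4) + ((-5 + 0) + 3)**2)*28 = ((28 + 8) + (-5 + 3)**2)*28 = (36 + (-2)**2)*28 = (36 + 4)*28 = 40*28 = 1120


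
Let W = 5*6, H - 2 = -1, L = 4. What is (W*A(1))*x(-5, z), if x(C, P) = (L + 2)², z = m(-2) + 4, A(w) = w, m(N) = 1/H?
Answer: 1080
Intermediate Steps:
H = 1 (H = 2 - 1 = 1)
m(N) = 1 (m(N) = 1/1 = 1)
z = 5 (z = 1 + 4 = 5)
x(C, P) = 36 (x(C, P) = (4 + 2)² = 6² = 36)
W = 30
(W*A(1))*x(-5, z) = (30*1)*36 = 30*36 = 1080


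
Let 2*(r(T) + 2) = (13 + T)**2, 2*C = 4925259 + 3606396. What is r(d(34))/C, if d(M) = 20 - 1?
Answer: 68/568777 ≈ 0.00011955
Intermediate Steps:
d(M) = 19
C = 8531655/2 (C = (4925259 + 3606396)/2 = (1/2)*8531655 = 8531655/2 ≈ 4.2658e+6)
r(T) = -2 + (13 + T)**2/2
r(d(34))/C = (-2 + (13 + 19)**2/2)/(8531655/2) = (-2 + (1/2)*32**2)*(2/8531655) = (-2 + (1/2)*1024)*(2/8531655) = (-2 + 512)*(2/8531655) = 510*(2/8531655) = 68/568777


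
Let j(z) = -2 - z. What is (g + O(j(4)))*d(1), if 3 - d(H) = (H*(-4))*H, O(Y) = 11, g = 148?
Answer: 1113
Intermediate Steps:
d(H) = 3 + 4*H**2 (d(H) = 3 - H*(-4)*H = 3 - (-4*H)*H = 3 - (-4)*H**2 = 3 + 4*H**2)
(g + O(j(4)))*d(1) = (148 + 11)*(3 + 4*1**2) = 159*(3 + 4*1) = 159*(3 + 4) = 159*7 = 1113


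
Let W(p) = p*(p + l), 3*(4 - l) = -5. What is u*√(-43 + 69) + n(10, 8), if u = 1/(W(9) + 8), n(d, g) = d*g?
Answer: 80 + √26/140 ≈ 80.036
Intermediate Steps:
l = 17/3 (l = 4 - ⅓*(-5) = 4 + 5/3 = 17/3 ≈ 5.6667)
W(p) = p*(17/3 + p) (W(p) = p*(p + 17/3) = p*(17/3 + p))
u = 1/140 (u = 1/((⅓)*9*(17 + 3*9) + 8) = 1/((⅓)*9*(17 + 27) + 8) = 1/((⅓)*9*44 + 8) = 1/(132 + 8) = 1/140 ≈ 0.0071429)
u*√(-43 + 69) + n(10, 8) = √(-43 + 69)/140 + 10*8 = √26/140 + 80 = 80 + √26/140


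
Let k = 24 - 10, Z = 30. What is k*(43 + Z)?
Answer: 1022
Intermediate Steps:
k = 14
k*(43 + Z) = 14*(43 + 30) = 14*73 = 1022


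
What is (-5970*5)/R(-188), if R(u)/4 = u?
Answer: 14925/376 ≈ 39.694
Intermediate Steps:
R(u) = 4*u
(-5970*5)/R(-188) = (-5970*5)/((4*(-188))) = -29850/(-752) = -29850*(-1/752) = 14925/376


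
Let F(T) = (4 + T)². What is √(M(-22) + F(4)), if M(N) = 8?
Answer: 6*√2 ≈ 8.4853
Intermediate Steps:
√(M(-22) + F(4)) = √(8 + (4 + 4)²) = √(8 + 8²) = √(8 + 64) = √72 = 6*√2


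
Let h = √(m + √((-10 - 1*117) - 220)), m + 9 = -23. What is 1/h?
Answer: (-32 + I*√347)^(-½) ≈ 0.042818 - 0.15866*I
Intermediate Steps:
m = -32 (m = -9 - 23 = -32)
h = √(-32 + I*√347) (h = √(-32 + √((-10 - 1*117) - 220)) = √(-32 + √((-10 - 117) - 220)) = √(-32 + √(-127 - 220)) = √(-32 + √(-347)) = √(-32 + I*√347) ≈ 1.5854 + 5.8748*I)
1/h = 1/(√(-32 + I*√347)) = (-32 + I*√347)^(-½)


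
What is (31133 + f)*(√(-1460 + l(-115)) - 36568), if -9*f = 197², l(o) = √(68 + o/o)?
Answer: -8827076384/9 + 241388*I*√(1460 - √69)/9 ≈ -9.8079e+8 + 1.0219e+6*I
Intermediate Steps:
l(o) = √69 (l(o) = √(68 + 1) = √69)
f = -38809/9 (f = -⅑*197² = -⅑*38809 = -38809/9 ≈ -4312.1)
(31133 + f)*(√(-1460 + l(-115)) - 36568) = (31133 - 38809/9)*(√(-1460 + √69) - 36568) = 241388*(-36568 + √(-1460 + √69))/9 = -8827076384/9 + 241388*√(-1460 + √69)/9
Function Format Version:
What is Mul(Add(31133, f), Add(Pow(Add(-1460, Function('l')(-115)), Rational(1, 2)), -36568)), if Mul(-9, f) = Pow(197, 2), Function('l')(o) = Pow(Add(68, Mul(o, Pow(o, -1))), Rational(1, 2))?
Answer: Add(Rational(-8827076384, 9), Mul(Rational(241388, 9), I, Pow(Add(1460, Mul(-1, Pow(69, Rational(1, 2)))), Rational(1, 2)))) ≈ Add(-9.8079e+8, Mul(1.0219e+6, I))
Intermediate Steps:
Function('l')(o) = Pow(69, Rational(1, 2)) (Function('l')(o) = Pow(Add(68, 1), Rational(1, 2)) = Pow(69, Rational(1, 2)))
f = Rational(-38809, 9) (f = Mul(Rational(-1, 9), Pow(197, 2)) = Mul(Rational(-1, 9), 38809) = Rational(-38809, 9) ≈ -4312.1)
Mul(Add(31133, f), Add(Pow(Add(-1460, Function('l')(-115)), Rational(1, 2)), -36568)) = Mul(Add(31133, Rational(-38809, 9)), Add(Pow(Add(-1460, Pow(69, Rational(1, 2))), Rational(1, 2)), -36568)) = Mul(Rational(241388, 9), Add(-36568, Pow(Add(-1460, Pow(69, Rational(1, 2))), Rational(1, 2)))) = Add(Rational(-8827076384, 9), Mul(Rational(241388, 9), Pow(Add(-1460, Pow(69, Rational(1, 2))), Rational(1, 2))))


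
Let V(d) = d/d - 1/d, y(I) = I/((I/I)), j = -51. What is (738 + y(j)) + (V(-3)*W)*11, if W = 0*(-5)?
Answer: 687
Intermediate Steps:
W = 0
y(I) = I (y(I) = I/1 = I*1 = I)
V(d) = 1 - 1/d
(738 + y(j)) + (V(-3)*W)*11 = (738 - 51) + (((-1 - 3)/(-3))*0)*11 = 687 + (-⅓*(-4)*0)*11 = 687 + ((4/3)*0)*11 = 687 + 0*11 = 687 + 0 = 687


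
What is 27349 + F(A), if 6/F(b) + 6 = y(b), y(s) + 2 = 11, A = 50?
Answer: 27351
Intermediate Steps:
y(s) = 9 (y(s) = -2 + 11 = 9)
F(b) = 2 (F(b) = 6/(-6 + 9) = 6/3 = 6*(1/3) = 2)
27349 + F(A) = 27349 + 2 = 27351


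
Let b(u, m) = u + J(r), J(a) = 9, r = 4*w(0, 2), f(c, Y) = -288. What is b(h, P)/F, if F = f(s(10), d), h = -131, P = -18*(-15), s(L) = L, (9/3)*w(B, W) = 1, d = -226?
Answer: 61/144 ≈ 0.42361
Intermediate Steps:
w(B, W) = ⅓ (w(B, W) = (⅓)*1 = ⅓)
P = 270
r = 4/3 (r = 4*(⅓) = 4/3 ≈ 1.3333)
F = -288
b(u, m) = 9 + u (b(u, m) = u + 9 = 9 + u)
b(h, P)/F = (9 - 131)/(-288) = -122*(-1/288) = 61/144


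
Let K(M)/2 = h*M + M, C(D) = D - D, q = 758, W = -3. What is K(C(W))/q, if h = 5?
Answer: 0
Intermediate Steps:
C(D) = 0
K(M) = 12*M (K(M) = 2*(5*M + M) = 2*(6*M) = 12*M)
K(C(W))/q = (12*0)/758 = 0*(1/758) = 0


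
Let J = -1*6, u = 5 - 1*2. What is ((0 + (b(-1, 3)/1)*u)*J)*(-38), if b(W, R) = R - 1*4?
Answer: -684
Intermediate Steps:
b(W, R) = -4 + R (b(W, R) = R - 4 = -4 + R)
u = 3 (u = 5 - 2 = 3)
J = -6
((0 + (b(-1, 3)/1)*u)*J)*(-38) = ((0 + ((-4 + 3)/1)*3)*(-6))*(-38) = ((0 - 1*1*3)*(-6))*(-38) = ((0 - 1*3)*(-6))*(-38) = ((0 - 3)*(-6))*(-38) = -3*(-6)*(-38) = 18*(-38) = -684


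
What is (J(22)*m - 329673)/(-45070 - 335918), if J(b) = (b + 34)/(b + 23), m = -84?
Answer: 4946663/5714820 ≈ 0.86559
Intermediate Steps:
J(b) = (34 + b)/(23 + b)
(J(22)*m - 329673)/(-45070 - 335918) = (((34 + 22)/(23 + 22))*(-84) - 329673)/(-45070 - 335918) = ((56/45)*(-84) - 329673)/(-380988) = (((1/45)*56)*(-84) - 329673)*(-1/380988) = ((56/45)*(-84) - 329673)*(-1/380988) = (-1568/15 - 329673)*(-1/380988) = -4946663/15*(-1/380988) = 4946663/5714820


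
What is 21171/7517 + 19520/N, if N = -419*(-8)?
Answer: 27212129/3149623 ≈ 8.6398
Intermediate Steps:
N = 3352
21171/7517 + 19520/N = 21171/7517 + 19520/3352 = 21171*(1/7517) + 19520*(1/3352) = 21171/7517 + 2440/419 = 27212129/3149623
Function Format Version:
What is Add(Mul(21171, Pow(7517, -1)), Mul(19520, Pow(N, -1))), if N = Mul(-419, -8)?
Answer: Rational(27212129, 3149623) ≈ 8.6398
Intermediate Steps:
N = 3352
Add(Mul(21171, Pow(7517, -1)), Mul(19520, Pow(N, -1))) = Add(Mul(21171, Pow(7517, -1)), Mul(19520, Pow(3352, -1))) = Add(Mul(21171, Rational(1, 7517)), Mul(19520, Rational(1, 3352))) = Add(Rational(21171, 7517), Rational(2440, 419)) = Rational(27212129, 3149623)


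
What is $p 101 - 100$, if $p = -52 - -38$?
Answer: $-1514$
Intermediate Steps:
$p = -14$ ($p = -52 + 38 = -14$)
$p 101 - 100 = \left(-14\right) 101 - 100 = -1414 - 100 = -1514$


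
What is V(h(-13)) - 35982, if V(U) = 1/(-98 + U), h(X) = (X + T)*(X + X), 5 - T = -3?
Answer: -1151423/32 ≈ -35982.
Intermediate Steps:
T = 8 (T = 5 - 1*(-3) = 5 + 3 = 8)
h(X) = 2*X*(8 + X) (h(X) = (X + 8)*(X + X) = (8 + X)*(2*X) = 2*X*(8 + X))
V(h(-13)) - 35982 = 1/(-98 + 2*(-13)*(8 - 13)) - 35982 = 1/(-98 + 2*(-13)*(-5)) - 35982 = 1/(-98 + 130) - 35982 = 1/32 - 35982 = -1151423/32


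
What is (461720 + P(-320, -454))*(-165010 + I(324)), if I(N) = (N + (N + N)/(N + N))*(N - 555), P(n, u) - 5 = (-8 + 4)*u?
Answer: -111289240985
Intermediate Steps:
P(n, u) = 5 - 4*u (P(n, u) = 5 + (-8 + 4)*u = 5 - 4*u)
I(N) = (1 + N)*(-555 + N) (I(N) = (N + (2*N)/((2*N)))*(-555 + N) = (N + (2*N)*(1/(2*N)))*(-555 + N) = (N + 1)*(-555 + N) = (1 + N)*(-555 + N))
(461720 + P(-320, -454))*(-165010 + I(324)) = (461720 + (5 - 4*(-454)))*(-165010 + (-555 + 324**2 - 554*324)) = (461720 + (5 + 1816))*(-165010 + (-555 + 104976 - 179496)) = (461720 + 1821)*(-165010 - 75075) = 463541*(-240085) = -111289240985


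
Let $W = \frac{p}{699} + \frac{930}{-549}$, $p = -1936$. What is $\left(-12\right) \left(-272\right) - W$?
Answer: $\frac{46454674}{14213} \approx 3268.5$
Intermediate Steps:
$W = - \frac{63442}{14213}$ ($W = - \frac{1936}{699} + \frac{930}{-549} = \left(-1936\right) \frac{1}{699} + 930 \left(- \frac{1}{549}\right) = - \frac{1936}{699} - \frac{310}{183} = - \frac{63442}{14213} \approx -4.4637$)
$\left(-12\right) \left(-272\right) - W = \left(-12\right) \left(-272\right) - - \frac{63442}{14213} = 3264 + \frac{63442}{14213} = \frac{46454674}{14213}$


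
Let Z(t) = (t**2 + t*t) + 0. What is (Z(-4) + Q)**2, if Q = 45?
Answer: 5929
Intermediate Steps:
Z(t) = 2*t**2 (Z(t) = (t**2 + t**2) + 0 = 2*t**2 + 0 = 2*t**2)
(Z(-4) + Q)**2 = (2*(-4)**2 + 45)**2 = (2*16 + 45)**2 = (32 + 45)**2 = 77**2 = 5929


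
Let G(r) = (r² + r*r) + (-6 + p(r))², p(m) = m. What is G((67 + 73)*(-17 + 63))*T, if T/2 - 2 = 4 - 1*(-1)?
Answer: 1740809784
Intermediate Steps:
T = 14 (T = 4 + 2*(4 - 1*(-1)) = 4 + 2*(4 + 1) = 4 + 2*5 = 4 + 10 = 14)
G(r) = (-6 + r)² + 2*r² (G(r) = (r² + r*r) + (-6 + r)² = (r² + r²) + (-6 + r)² = 2*r² + (-6 + r)² = (-6 + r)² + 2*r²)
G((67 + 73)*(-17 + 63))*T = ((-6 + (67 + 73)*(-17 + 63))² + 2*((67 + 73)*(-17 + 63))²)*14 = ((-6 + 140*46)² + 2*(140*46)²)*14 = ((-6 + 6440)² + 2*6440²)*14 = (6434² + 2*41473600)*14 = (41396356 + 82947200)*14 = 124343556*14 = 1740809784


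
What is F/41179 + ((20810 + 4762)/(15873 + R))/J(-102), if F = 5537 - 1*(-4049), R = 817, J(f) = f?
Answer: 1272165441/5841858835 ≈ 0.21777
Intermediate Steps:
F = 9586 (F = 5537 + 4049 = 9586)
F/41179 + ((20810 + 4762)/(15873 + R))/J(-102) = 9586/41179 + ((20810 + 4762)/(15873 + 817))/(-102) = 9586*(1/41179) + (25572/16690)*(-1/102) = 9586/41179 + (25572*(1/16690))*(-1/102) = 9586/41179 + (12786/8345)*(-1/102) = 9586/41179 - 2131/141865 = 1272165441/5841858835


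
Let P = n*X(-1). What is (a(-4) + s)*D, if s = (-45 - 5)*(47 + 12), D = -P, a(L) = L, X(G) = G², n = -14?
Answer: -41356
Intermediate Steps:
P = -14 (P = -14*(-1)² = -14*1 = -14)
D = 14 (D = -1*(-14) = 14)
s = -2950 (s = -50*59 = -2950)
(a(-4) + s)*D = (-4 - 2950)*14 = -2954*14 = -41356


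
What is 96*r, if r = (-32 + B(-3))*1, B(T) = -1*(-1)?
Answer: -2976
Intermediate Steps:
B(T) = 1
r = -31 (r = (-32 + 1)*1 = -31*1 = -31)
96*r = 96*(-31) = -2976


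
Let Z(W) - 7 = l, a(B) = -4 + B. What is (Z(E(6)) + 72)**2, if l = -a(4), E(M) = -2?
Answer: 6241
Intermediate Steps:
l = 0 (l = -(-4 + 4) = -1*0 = 0)
Z(W) = 7 (Z(W) = 7 + 0 = 7)
(Z(E(6)) + 72)**2 = (7 + 72)**2 = 79**2 = 6241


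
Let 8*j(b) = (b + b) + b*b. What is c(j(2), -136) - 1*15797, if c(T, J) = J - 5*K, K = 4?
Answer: -15953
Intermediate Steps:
j(b) = b/4 + b**2/8 (j(b) = ((b + b) + b*b)/8 = (2*b + b**2)/8 = (b**2 + 2*b)/8 = b/4 + b**2/8)
c(T, J) = -20 + J (c(T, J) = J - 5*4 = J - 20 = -20 + J)
c(j(2), -136) - 1*15797 = (-20 - 136) - 1*15797 = -156 - 15797 = -15953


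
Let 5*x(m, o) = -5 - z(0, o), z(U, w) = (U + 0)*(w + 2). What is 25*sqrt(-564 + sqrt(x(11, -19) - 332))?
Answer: 25*sqrt(-564 + 3*I*sqrt(37)) ≈ 9.6036 + 593.79*I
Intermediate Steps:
z(U, w) = U*(2 + w)
x(m, o) = -1 (x(m, o) = (-5 - 0*(2 + o))/5 = (-5 - 1*0)/5 = (-5 + 0)/5 = (1/5)*(-5) = -1)
25*sqrt(-564 + sqrt(x(11, -19) - 332)) = 25*sqrt(-564 + sqrt(-1 - 332)) = 25*sqrt(-564 + sqrt(-333)) = 25*sqrt(-564 + 3*I*sqrt(37))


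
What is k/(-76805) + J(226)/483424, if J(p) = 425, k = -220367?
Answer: 106563338733/37129380320 ≈ 2.8701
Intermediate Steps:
k/(-76805) + J(226)/483424 = -220367/(-76805) + 425/483424 = -220367*(-1/76805) + 425*(1/483424) = 220367/76805 + 425/483424 = 106563338733/37129380320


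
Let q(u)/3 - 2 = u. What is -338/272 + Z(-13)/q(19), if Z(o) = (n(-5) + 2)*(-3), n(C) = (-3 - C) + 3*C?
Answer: -2053/2856 ≈ -0.71884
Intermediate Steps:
q(u) = 6 + 3*u
n(C) = -3 + 2*C
Z(o) = 33 (Z(o) = ((-3 + 2*(-5)) + 2)*(-3) = ((-3 - 10) + 2)*(-3) = (-13 + 2)*(-3) = -11*(-3) = 33)
-338/272 + Z(-13)/q(19) = -338/272 + 33/(6 + 3*19) = -338*1/272 + 33/(6 + 57) = -169/136 + 33/63 = -169/136 + 33*(1/63) = -169/136 + 11/21 = -2053/2856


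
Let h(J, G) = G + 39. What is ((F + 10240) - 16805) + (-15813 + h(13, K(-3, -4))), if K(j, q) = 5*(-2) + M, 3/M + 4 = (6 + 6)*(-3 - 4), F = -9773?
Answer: -2826739/88 ≈ -32122.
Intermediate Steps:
M = -3/88 (M = 3/(-4 + (6 + 6)*(-3 - 4)) = 3/(-4 + 12*(-7)) = 3/(-4 - 84) = 3/(-88) = 3*(-1/88) = -3/88 ≈ -0.034091)
K(j, q) = -883/88 (K(j, q) = 5*(-2) - 3/88 = -10 - 3/88 = -883/88)
h(J, G) = 39 + G
((F + 10240) - 16805) + (-15813 + h(13, K(-3, -4))) = ((-9773 + 10240) - 16805) + (-15813 + (39 - 883/88)) = (467 - 16805) + (-15813 + 2549/88) = -16338 - 1388995/88 = -2826739/88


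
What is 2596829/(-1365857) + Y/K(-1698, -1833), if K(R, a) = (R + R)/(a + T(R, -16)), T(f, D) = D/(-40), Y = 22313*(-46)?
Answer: -6422885966751719/11596125930 ≈ -5.5388e+5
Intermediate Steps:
Y = -1026398
T(f, D) = -D/40 (T(f, D) = D*(-1/40) = -D/40)
K(R, a) = 2*R/(2/5 + a) (K(R, a) = (R + R)/(a - 1/40*(-16)) = (2*R)/(a + 2/5) = (2*R)/(2/5 + a) = 2*R/(2/5 + a))
2596829/(-1365857) + Y/K(-1698, -1833) = 2596829/(-1365857) - 1026398/(10*(-1698)/(2 + 5*(-1833))) = 2596829*(-1/1365857) - 1026398/(10*(-1698)/(2 - 9165)) = -2596829/1365857 - 1026398/(10*(-1698)/(-9163)) = -2596829/1365857 - 1026398/(10*(-1698)*(-1/9163)) = -2596829/1365857 - 1026398/16980/9163 = -2596829/1365857 - 1026398*9163/16980 = -2596829/1365857 - 4702442437/8490 = -6422885966751719/11596125930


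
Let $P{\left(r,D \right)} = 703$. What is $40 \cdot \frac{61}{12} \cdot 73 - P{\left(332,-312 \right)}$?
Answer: $\frac{42421}{3} \approx 14140.0$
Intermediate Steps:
$40 \cdot \frac{61}{12} \cdot 73 - P{\left(332,-312 \right)} = 40 \cdot \frac{61}{12} \cdot 73 - 703 = \frac{610}{3} \cdot 73 - 703 = \frac{44530}{3} - 703 = \frac{42421}{3}$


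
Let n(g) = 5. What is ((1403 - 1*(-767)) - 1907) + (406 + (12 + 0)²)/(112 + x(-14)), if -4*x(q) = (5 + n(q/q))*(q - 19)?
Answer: 103407/389 ≈ 265.83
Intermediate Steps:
x(q) = 95/2 - 5*q/2 (x(q) = -(5 + 5)*(q - 19)/4 = -5*(-19 + q)/2 = -(-190 + 10*q)/4 = 95/2 - 5*q/2)
((1403 - 1*(-767)) - 1907) + (406 + (12 + 0)²)/(112 + x(-14)) = ((1403 - 1*(-767)) - 1907) + (406 + (12 + 0)²)/(112 + (95/2 - 5/2*(-14))) = ((1403 + 767) - 1907) + (406 + 12²)/(112 + (95/2 + 35)) = (2170 - 1907) + (406 + 144)/(112 + 165/2) = 263 + 550/(389/2) = 263 + 550*(2/389) = 263 + 1100/389 = 103407/389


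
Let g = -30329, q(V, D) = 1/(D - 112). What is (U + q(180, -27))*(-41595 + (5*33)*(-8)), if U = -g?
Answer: -180918052950/139 ≈ -1.3016e+9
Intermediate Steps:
q(V, D) = 1/(-112 + D)
U = 30329 (U = -1*(-30329) = 30329)
(U + q(180, -27))*(-41595 + (5*33)*(-8)) = (30329 + 1/(-112 - 27))*(-41595 + (5*33)*(-8)) = (30329 + 1/(-139))*(-41595 + 165*(-8)) = (30329 - 1/139)*(-41595 - 1320) = (4215730/139)*(-42915) = -180918052950/139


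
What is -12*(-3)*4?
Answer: 144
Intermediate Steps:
-12*(-3)*4 = 36*4 = 144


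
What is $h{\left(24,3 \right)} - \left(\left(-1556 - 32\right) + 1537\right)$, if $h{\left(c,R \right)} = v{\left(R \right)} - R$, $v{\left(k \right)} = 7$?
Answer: $55$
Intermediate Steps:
$h{\left(c,R \right)} = 7 - R$
$h{\left(24,3 \right)} - \left(\left(-1556 - 32\right) + 1537\right) = \left(7 - 3\right) - \left(\left(-1556 - 32\right) + 1537\right) = \left(7 - 3\right) - \left(-1588 + 1537\right) = 4 - -51 = 4 + 51 = 55$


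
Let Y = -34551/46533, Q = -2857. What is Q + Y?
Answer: -44326444/15511 ≈ -2857.7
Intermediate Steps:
Y = -11517/15511 (Y = -34551*1/46533 = -11517/15511 ≈ -0.74251)
Q + Y = -2857 - 11517/15511 = -44326444/15511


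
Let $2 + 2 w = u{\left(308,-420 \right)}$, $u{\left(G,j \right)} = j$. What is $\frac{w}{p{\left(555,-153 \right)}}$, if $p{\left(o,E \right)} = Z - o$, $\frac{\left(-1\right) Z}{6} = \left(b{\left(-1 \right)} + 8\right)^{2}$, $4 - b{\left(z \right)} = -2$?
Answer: $\frac{211}{1731} \approx 0.12189$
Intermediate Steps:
$b{\left(z \right)} = 6$ ($b{\left(z \right)} = 4 - -2 = 4 + 2 = 6$)
$w = -211$ ($w = -1 + \frac{1}{2} \left(-420\right) = -1 - 210 = -211$)
$Z = -1176$ ($Z = - 6 \left(6 + 8\right)^{2} = - 6 \cdot 14^{2} = \left(-6\right) 196 = -1176$)
$p{\left(o,E \right)} = -1176 - o$
$\frac{w}{p{\left(555,-153 \right)}} = - \frac{211}{-1176 - 555} = - \frac{211}{-1731} = \left(-211\right) \left(- \frac{1}{1731}\right) = \frac{211}{1731}$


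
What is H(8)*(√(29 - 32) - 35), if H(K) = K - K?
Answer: 0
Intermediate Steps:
H(K) = 0
H(8)*(√(29 - 32) - 35) = 0*(√(29 - 32) - 35) = 0*(√(-3) - 35) = 0*(I*√3 - 35) = 0*(-35 + I*√3) = 0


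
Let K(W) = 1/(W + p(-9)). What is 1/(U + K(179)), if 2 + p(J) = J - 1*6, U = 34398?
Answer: 162/5572477 ≈ 2.9071e-5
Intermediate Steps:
p(J) = -8 + J (p(J) = -2 + (J - 1*6) = -2 + (J - 6) = -2 + (-6 + J) = -8 + J)
K(W) = 1/(-17 + W) (K(W) = 1/(W + (-8 - 9)) = 1/(W - 17) = 1/(-17 + W))
1/(U + K(179)) = 1/(34398 + 1/(-17 + 179)) = 1/(34398 + 1/162) = 1/(5572477/162) = 162/5572477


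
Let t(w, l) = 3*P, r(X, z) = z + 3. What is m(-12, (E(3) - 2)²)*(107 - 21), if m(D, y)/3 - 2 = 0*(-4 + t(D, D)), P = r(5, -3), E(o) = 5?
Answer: 516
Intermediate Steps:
r(X, z) = 3 + z
P = 0 (P = 3 - 3 = 0)
t(w, l) = 0 (t(w, l) = 3*0 = 0)
m(D, y) = 6 (m(D, y) = 6 + 3*(0*(-4 + 0)) = 6 + 3*(0*(-4)) = 6 + 3*0 = 6 + 0 = 6)
m(-12, (E(3) - 2)²)*(107 - 21) = 6*(107 - 21) = 6*86 = 516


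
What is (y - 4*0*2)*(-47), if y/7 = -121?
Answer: 39809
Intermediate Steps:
y = -847 (y = 7*(-121) = -847)
(y - 4*0*2)*(-47) = (-847 - 4*0*2)*(-47) = (-847 + 0*2)*(-47) = (-847 + 0)*(-47) = -847*(-47) = 39809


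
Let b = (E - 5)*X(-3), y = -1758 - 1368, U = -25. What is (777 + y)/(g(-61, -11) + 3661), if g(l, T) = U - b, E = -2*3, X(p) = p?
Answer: -783/1201 ≈ -0.65196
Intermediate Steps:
E = -6
y = -3126
b = 33 (b = (-6 - 5)*(-3) = -11*(-3) = 33)
g(l, T) = -58 (g(l, T) = -25 - 1*33 = -25 - 33 = -58)
(777 + y)/(g(-61, -11) + 3661) = (777 - 3126)/(-58 + 3661) = -2349/3603 = -2349*1/3603 = -783/1201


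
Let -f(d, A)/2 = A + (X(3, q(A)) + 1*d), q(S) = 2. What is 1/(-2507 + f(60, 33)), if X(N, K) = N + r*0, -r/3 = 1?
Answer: -1/2699 ≈ -0.00037051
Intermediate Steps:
r = -3 (r = -3*1 = -3)
X(N, K) = N (X(N, K) = N - 3*0 = N + 0 = N)
f(d, A) = -6 - 2*A - 2*d (f(d, A) = -2*(A + (3 + 1*d)) = -2*(A + (3 + d)) = -2*(3 + A + d) = -6 - 2*A - 2*d)
1/(-2507 + f(60, 33)) = 1/(-2507 + (-6 - 2*33 - 2*60)) = 1/(-2507 + (-6 - 66 - 120)) = 1/(-2507 - 192) = 1/(-2699) = -1/2699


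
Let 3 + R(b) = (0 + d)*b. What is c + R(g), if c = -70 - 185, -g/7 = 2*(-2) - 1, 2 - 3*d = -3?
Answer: -599/3 ≈ -199.67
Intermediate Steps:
d = 5/3 (d = ⅔ - ⅓*(-3) = ⅔ + 1 = 5/3 ≈ 1.6667)
g = 35 (g = -7*(2*(-2) - 1) = -7*(-4 - 1) = -7*(-5) = 35)
c = -255
R(b) = -3 + 5*b/3 (R(b) = -3 + (0 + 5/3)*b = -3 + 5*b/3)
c + R(g) = -255 + (-3 + (5/3)*35) = -255 + (-3 + 175/3) = -255 + 166/3 = -599/3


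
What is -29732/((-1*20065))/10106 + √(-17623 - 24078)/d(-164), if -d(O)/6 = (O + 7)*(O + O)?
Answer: 14866/101388445 - I*√41701/308976 ≈ 0.00014662 - 0.00066092*I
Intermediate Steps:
d(O) = -12*O*(7 + O) (d(O) = -6*(O + 7)*(O + O) = -6*(7 + O)*2*O = -12*O*(7 + O))
-29732/((-1*20065))/10106 + √(-17623 - 24078)/d(-164) = -29732/((-1*20065))/10106 + √(-17623 - 24078)/((-12*(-164)*(7 - 164))) = -29732/(-20065)*(1/10106) + √(-41701)/((-12*(-164)*(-157))) = -29732*(-1/20065)*(1/10106) + (I*√41701)/(-308976) = (29732/20065)*(1/10106) + (I*√41701)*(-1/308976) = 14866/101388445 - I*√41701/308976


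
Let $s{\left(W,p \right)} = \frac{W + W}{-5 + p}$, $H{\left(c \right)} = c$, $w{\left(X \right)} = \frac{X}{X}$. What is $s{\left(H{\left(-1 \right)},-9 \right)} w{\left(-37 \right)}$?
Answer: $\frac{1}{7} \approx 0.14286$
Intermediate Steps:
$w{\left(X \right)} = 1$
$s{\left(W,p \right)} = \frac{2 W}{-5 + p}$
$s{\left(H{\left(-1 \right)},-9 \right)} w{\left(-37 \right)} = 2 \left(-1\right) \frac{1}{-5 - 9} \cdot 1 = 2 \left(-1\right) \frac{1}{-14} \cdot 1 = 2 \left(-1\right) \left(- \frac{1}{14}\right) 1 = \frac{1}{7} \cdot 1 = \frac{1}{7}$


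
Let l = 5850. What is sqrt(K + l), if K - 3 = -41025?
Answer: 6*I*sqrt(977) ≈ 187.54*I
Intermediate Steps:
K = -41022 (K = 3 - 41025 = -41022)
sqrt(K + l) = sqrt(-41022 + 5850) = sqrt(-35172) = 6*I*sqrt(977)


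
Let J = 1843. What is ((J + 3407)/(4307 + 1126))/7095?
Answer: 350/2569809 ≈ 0.00013620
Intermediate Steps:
((J + 3407)/(4307 + 1126))/7095 = ((1843 + 3407)/(4307 + 1126))/7095 = (5250/5433)*(1/7095) = (5250*(1/5433))*(1/7095) = (1750/1811)*(1/7095) = 350/2569809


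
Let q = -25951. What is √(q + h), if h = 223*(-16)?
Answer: I*√29519 ≈ 171.81*I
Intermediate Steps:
h = -3568
√(q + h) = √(-25951 - 3568) = √(-29519) = I*√29519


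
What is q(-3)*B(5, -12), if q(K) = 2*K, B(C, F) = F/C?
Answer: 72/5 ≈ 14.400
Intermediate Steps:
q(-3)*B(5, -12) = (2*(-3))*(-12/5) = -(-72)/5 = -6*(-12/5) = 72/5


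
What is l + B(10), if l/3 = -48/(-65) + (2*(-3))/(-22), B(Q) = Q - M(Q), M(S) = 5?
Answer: 5744/715 ≈ 8.0336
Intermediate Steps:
B(Q) = -5 + Q (B(Q) = Q - 1*5 = Q - 5 = -5 + Q)
l = 2169/715 (l = 3*(-48/(-65) + (2*(-3))/(-22)) = 3*(-48*(-1/65) - 6*(-1/22)) = 3*(48/65 + 3/11) = 3*(723/715) = 2169/715 ≈ 3.0336)
l + B(10) = 2169/715 + (-5 + 10) = 2169/715 + 5 = 5744/715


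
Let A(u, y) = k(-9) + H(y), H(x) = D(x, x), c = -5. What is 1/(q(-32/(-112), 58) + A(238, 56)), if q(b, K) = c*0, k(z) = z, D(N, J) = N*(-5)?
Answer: -1/289 ≈ -0.0034602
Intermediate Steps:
D(N, J) = -5*N
H(x) = -5*x
A(u, y) = -9 - 5*y
q(b, K) = 0 (q(b, K) = -5*0 = 0)
1/(q(-32/(-112), 58) + A(238, 56)) = 1/(0 + (-9 - 5*56)) = 1/(0 + (-9 - 280)) = 1/(0 - 289) = 1/(-289) = -1/289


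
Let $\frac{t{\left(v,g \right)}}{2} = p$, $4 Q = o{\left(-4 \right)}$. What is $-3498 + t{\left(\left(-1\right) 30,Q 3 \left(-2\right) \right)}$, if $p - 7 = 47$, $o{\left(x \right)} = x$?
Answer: $-3390$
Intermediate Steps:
$p = 54$ ($p = 7 + 47 = 54$)
$Q = -1$ ($Q = \frac{1}{4} \left(-4\right) = -1$)
$t{\left(v,g \right)} = 108$ ($t{\left(v,g \right)} = 2 \cdot 54 = 108$)
$-3498 + t{\left(\left(-1\right) 30,Q 3 \left(-2\right) \right)} = -3498 + 108 = -3390$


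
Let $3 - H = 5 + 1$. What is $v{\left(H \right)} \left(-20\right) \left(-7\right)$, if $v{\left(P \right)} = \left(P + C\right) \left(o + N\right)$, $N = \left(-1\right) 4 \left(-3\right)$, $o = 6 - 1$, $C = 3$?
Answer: $0$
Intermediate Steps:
$H = -3$ ($H = 3 - \left(5 + 1\right) = 3 - 6 = -3$)
$o = 5$ ($o = 6 - 1 = 5$)
$N = 12$ ($N = \left(-4\right) \left(-3\right) = 12$)
$v{\left(P \right)} = 51 + 17 P$ ($v{\left(P \right)} = \left(P + 3\right) \left(5 + 12\right) = \left(3 + P\right) 17 = 51 + 17 P$)
$v{\left(H \right)} \left(-20\right) \left(-7\right) = \left(51 + 17 \left(-3\right)\right) \left(-20\right) \left(-7\right) = \left(51 - 51\right) \left(-20\right) \left(-7\right) = 0 \left(-20\right) \left(-7\right) = 0 \left(-7\right) = 0$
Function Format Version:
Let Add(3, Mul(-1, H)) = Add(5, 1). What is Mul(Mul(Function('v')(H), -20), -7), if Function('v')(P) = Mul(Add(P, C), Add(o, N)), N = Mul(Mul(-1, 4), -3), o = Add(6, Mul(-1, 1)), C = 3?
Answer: 0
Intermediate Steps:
H = -3 (H = Add(3, Mul(-1, Add(5, 1))) = Add(3, Mul(-1, 6)) = Add(3, -6) = -3)
o = 5 (o = Add(6, -1) = 5)
N = 12 (N = Mul(-4, -3) = 12)
Function('v')(P) = Add(51, Mul(17, P)) (Function('v')(P) = Mul(Add(P, 3), Add(5, 12)) = Mul(Add(3, P), 17) = Add(51, Mul(17, P)))
Mul(Mul(Function('v')(H), -20), -7) = Mul(Mul(Add(51, Mul(17, -3)), -20), -7) = Mul(Mul(Add(51, -51), -20), -7) = Mul(Mul(0, -20), -7) = Mul(0, -7) = 0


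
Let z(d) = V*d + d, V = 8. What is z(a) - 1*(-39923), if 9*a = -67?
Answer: 39856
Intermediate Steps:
a = -67/9 (a = (⅑)*(-67) = -67/9 ≈ -7.4444)
z(d) = 9*d (z(d) = 8*d + d = 9*d)
z(a) - 1*(-39923) = 9*(-67/9) - 1*(-39923) = -67 + 39923 = 39856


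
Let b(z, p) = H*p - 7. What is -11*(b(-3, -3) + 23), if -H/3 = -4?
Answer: 220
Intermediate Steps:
H = 12 (H = -3*(-4) = 12)
b(z, p) = -7 + 12*p (b(z, p) = 12*p - 7 = -7 + 12*p)
-11*(b(-3, -3) + 23) = -11*((-7 + 12*(-3)) + 23) = -11*((-7 - 36) + 23) = -11*(-43 + 23) = -11*(-20) = 220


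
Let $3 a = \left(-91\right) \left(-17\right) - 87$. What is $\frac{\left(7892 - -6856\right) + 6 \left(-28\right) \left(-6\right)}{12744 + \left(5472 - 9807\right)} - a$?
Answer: $- \frac{4076624}{8409} \approx -484.79$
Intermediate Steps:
$a = \frac{1460}{3}$ ($a = \frac{\left(-91\right) \left(-17\right) - 87}{3} = \frac{1547 - 87}{3} = \frac{1}{3} \cdot 1460 = \frac{1460}{3} \approx 486.67$)
$\frac{\left(7892 - -6856\right) + 6 \left(-28\right) \left(-6\right)}{12744 + \left(5472 - 9807\right)} - a = \frac{\left(7892 - -6856\right) + 6 \left(-28\right) \left(-6\right)}{12744 + \left(5472 - 9807\right)} - \frac{1460}{3} = \frac{\left(7892 + 6856\right) - -1008}{12744 - 4335} - \frac{1460}{3} = \frac{14748 + 1008}{8409} - \frac{1460}{3} = 15756 \cdot \frac{1}{8409} - \frac{1460}{3} = \frac{5252}{2803} - \frac{1460}{3} = - \frac{4076624}{8409}$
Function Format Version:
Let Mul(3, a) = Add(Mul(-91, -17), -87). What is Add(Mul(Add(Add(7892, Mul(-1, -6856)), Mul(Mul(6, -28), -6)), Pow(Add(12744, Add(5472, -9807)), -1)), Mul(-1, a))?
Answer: Rational(-4076624, 8409) ≈ -484.79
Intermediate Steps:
a = Rational(1460, 3) (a = Mul(Rational(1, 3), Add(Mul(-91, -17), -87)) = Mul(Rational(1, 3), Add(1547, -87)) = Mul(Rational(1, 3), 1460) = Rational(1460, 3) ≈ 486.67)
Add(Mul(Add(Add(7892, Mul(-1, -6856)), Mul(Mul(6, -28), -6)), Pow(Add(12744, Add(5472, -9807)), -1)), Mul(-1, a)) = Add(Mul(Add(Add(7892, Mul(-1, -6856)), Mul(Mul(6, -28), -6)), Pow(Add(12744, Add(5472, -9807)), -1)), Mul(-1, Rational(1460, 3))) = Add(Mul(Add(Add(7892, 6856), Mul(-168, -6)), Pow(Add(12744, -4335), -1)), Rational(-1460, 3)) = Add(Mul(Add(14748, 1008), Pow(8409, -1)), Rational(-1460, 3)) = Add(Mul(15756, Rational(1, 8409)), Rational(-1460, 3)) = Add(Rational(5252, 2803), Rational(-1460, 3)) = Rational(-4076624, 8409)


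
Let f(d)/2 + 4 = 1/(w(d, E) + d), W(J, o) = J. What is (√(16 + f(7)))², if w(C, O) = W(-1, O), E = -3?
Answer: 25/3 ≈ 8.3333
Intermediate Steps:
w(C, O) = -1
f(d) = -8 + 2/(-1 + d)
(√(16 + f(7)))² = (√(16 + 2*(5 - 4*7)/(-1 + 7)))² = (√(16 + 2*(5 - 28)/6))² = (√(16 + 2*(⅙)*(-23)))² = (√(16 - 23/3))² = (√(25/3))² = (5*√3/3)² = 25/3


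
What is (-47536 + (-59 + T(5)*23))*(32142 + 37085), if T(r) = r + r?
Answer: -3278936855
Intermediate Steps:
T(r) = 2*r
(-47536 + (-59 + T(5)*23))*(32142 + 37085) = (-47536 + (-59 + (2*5)*23))*(32142 + 37085) = (-47536 + (-59 + 10*23))*69227 = (-47536 + (-59 + 230))*69227 = (-47536 + 171)*69227 = -47365*69227 = -3278936855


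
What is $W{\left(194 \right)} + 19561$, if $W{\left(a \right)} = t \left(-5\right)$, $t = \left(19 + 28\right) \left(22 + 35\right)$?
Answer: $6166$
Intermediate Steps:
$t = 2679$ ($t = 47 \cdot 57 = 2679$)
$W{\left(a \right)} = -13395$ ($W{\left(a \right)} = 2679 \left(-5\right) = -13395$)
$W{\left(194 \right)} + 19561 = -13395 + 19561 = 6166$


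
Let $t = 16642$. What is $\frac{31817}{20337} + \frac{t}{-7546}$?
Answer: $- \frac{49178636}{76731501} \approx -0.64092$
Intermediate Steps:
$\frac{31817}{20337} + \frac{t}{-7546} = \frac{31817}{20337} + \frac{16642}{-7546} = 31817 \cdot \frac{1}{20337} + 16642 \left(- \frac{1}{7546}\right) = \frac{31817}{20337} - \frac{8321}{3773} = - \frac{49178636}{76731501}$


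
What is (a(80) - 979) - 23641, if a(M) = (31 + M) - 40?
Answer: -24549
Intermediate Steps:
a(M) = -9 + M
(a(80) - 979) - 23641 = ((-9 + 80) - 979) - 23641 = (71 - 979) - 23641 = -908 - 23641 = -24549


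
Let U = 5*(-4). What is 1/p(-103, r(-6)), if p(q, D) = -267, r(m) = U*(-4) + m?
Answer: -1/267 ≈ -0.0037453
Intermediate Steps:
U = -20
r(m) = 80 + m (r(m) = -20*(-4) + m = 80 + m)
1/p(-103, r(-6)) = 1/(-267) = -1/267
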